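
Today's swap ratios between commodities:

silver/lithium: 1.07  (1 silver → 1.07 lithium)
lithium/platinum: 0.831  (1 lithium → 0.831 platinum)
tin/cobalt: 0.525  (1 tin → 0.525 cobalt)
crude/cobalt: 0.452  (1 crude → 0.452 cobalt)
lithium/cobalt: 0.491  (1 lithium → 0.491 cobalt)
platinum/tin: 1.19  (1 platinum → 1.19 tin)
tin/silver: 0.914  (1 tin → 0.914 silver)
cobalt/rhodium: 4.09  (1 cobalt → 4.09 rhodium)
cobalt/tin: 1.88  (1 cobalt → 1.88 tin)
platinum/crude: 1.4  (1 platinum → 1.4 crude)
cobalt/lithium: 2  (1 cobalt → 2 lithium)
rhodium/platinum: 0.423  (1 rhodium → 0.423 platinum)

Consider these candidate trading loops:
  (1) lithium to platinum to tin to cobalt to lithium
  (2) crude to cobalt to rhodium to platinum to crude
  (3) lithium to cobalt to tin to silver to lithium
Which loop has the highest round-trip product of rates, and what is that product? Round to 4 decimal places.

(1) 0.831 × 1.19 × 0.525 × 2 = 1.03833
(2) 0.452 × 4.09 × 0.423 × 1.4 = 1.09479
(3) 0.491 × 1.88 × 0.914 × 1.07 = 0.90275
Highest is cycle (2) at 1.0948 (>1, arbitrage).

1.0948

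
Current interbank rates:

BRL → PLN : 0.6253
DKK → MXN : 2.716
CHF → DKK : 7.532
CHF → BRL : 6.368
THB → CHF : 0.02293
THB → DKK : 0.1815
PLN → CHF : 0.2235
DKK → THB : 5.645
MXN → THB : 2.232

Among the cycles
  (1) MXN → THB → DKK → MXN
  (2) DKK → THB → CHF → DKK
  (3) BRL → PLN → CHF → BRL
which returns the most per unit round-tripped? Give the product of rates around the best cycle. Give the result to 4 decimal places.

(1) 2.232 × 0.1815 × 2.716 = 1.10027
(2) 5.645 × 0.02293 × 7.532 = 0.97494
(3) 0.6253 × 0.2235 × 6.368 = 0.88996
Highest is cycle (1) at 1.1003 (>1, arbitrage).

1.1003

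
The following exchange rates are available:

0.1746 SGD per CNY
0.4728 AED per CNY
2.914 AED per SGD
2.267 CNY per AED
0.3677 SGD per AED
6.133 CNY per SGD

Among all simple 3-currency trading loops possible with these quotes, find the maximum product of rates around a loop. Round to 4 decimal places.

CNY→SGD→AED→CNY: 0.1746 × 2.914 × 2.267 = 1.15341
CNY→AED→SGD→CNY: 0.4728 × 0.3677 × 6.133 = 1.06621
Maximum is CNY→SGD→AED→CNY at 1.1534; arbitrage exists.

1.1534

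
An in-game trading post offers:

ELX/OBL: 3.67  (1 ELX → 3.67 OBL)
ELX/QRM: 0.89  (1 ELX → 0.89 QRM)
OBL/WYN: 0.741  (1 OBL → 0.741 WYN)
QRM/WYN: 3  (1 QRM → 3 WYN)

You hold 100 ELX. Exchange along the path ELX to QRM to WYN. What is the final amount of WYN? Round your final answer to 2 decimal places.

267.00

100 ELX × 0.89 = 89 QRM
89 QRM × 3 = 267 WYN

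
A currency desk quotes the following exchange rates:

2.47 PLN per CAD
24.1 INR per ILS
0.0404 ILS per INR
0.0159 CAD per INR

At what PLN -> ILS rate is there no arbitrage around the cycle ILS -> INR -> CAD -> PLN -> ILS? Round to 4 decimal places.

Known legs of the cycle: 24.1 × 0.0159 × 2.47 = 0.9464793
For no arbitrage the full-cycle product must be 1, so the missing rate is 1 / 0.9464793 ≈ 1.056547.

1.0565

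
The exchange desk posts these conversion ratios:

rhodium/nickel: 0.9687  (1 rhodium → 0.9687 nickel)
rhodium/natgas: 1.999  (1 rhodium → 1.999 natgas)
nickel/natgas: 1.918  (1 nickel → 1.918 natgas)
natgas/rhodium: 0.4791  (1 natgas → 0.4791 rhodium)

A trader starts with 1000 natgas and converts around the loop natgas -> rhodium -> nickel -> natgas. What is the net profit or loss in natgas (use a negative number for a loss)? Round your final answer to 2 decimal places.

1000 natgas × 0.4791 = 479.1 rhodium
479.1 rhodium × 0.9687 = 464.10417 nickel
464.10417 nickel × 1.918 = 890.15179806 natgas
Net change: 890.15179806 − 1000 = -109.84820194 natgas

-109.85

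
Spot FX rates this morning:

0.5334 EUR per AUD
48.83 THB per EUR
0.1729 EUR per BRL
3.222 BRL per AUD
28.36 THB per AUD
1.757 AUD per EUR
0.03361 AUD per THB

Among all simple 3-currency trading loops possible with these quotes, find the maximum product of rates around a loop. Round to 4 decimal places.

0.9788

AUD→BRL→EUR→AUD: 3.222 × 0.1729 × 1.757 = 0.97880
AUD→EUR→THB→AUD: 0.5334 × 48.83 × 0.03361 = 0.87540
Maximum is AUD→BRL→EUR→AUD at 0.9788; no arbitrage — every cycle loses value.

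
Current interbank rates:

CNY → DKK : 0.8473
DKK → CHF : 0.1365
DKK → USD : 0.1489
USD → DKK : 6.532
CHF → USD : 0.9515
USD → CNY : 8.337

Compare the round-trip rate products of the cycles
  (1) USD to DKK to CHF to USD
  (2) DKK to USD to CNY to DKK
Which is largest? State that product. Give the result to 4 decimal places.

(1) 6.532 × 0.1365 × 0.9515 = 0.84837
(2) 0.1489 × 8.337 × 0.8473 = 1.05182
Highest is cycle (2) at 1.0518 (>1, arbitrage).

1.0518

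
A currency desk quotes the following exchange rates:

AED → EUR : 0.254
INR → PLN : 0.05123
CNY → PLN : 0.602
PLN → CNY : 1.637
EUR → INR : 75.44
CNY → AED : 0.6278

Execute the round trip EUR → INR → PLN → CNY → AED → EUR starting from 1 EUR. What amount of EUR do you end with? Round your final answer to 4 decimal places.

1.0089

1 EUR × 75.44 = 75.44 INR
75.44 INR × 0.05123 = 3.8647912 PLN
3.8647912 PLN × 1.637 = 6.3266631944 CNY
6.3266631944 CNY × 0.6278 = 3.97187915344432 AED
3.97187915344432 AED × 0.254 = 1.00885730497485728 EUR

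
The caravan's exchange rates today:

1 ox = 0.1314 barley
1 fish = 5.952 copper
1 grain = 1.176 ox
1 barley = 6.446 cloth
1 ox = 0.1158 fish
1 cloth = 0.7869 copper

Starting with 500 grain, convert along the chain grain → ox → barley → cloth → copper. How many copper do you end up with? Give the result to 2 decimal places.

500 grain × 1.176 = 588 ox
588 ox × 0.1314 = 77.2632 barley
77.2632 barley × 6.446 = 498.0385872 cloth
498.0385872 cloth × 0.7869 = 391.90656426768 copper

391.91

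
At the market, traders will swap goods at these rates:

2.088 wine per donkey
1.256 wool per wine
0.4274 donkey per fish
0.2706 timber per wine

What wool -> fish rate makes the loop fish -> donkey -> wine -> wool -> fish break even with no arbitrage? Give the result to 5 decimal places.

Known legs of the cycle: 0.4274 × 2.088 × 1.256 = 1.1208684672
For no arbitrage the full-cycle product must be 1, so the missing rate is 1 / 1.1208684672 ≈ 0.8921653.

0.89217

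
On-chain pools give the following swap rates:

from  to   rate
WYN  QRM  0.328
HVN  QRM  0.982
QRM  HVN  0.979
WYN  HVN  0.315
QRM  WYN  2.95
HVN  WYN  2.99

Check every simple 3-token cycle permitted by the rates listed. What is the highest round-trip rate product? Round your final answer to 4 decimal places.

0.9601

HVN→WYN→QRM→HVN: 2.99 × 0.328 × 0.979 = 0.96012
HVN→QRM→WYN→HVN: 0.982 × 2.95 × 0.315 = 0.91252
Maximum is HVN→WYN→QRM→HVN at 0.9601; no arbitrage — every cycle loses value.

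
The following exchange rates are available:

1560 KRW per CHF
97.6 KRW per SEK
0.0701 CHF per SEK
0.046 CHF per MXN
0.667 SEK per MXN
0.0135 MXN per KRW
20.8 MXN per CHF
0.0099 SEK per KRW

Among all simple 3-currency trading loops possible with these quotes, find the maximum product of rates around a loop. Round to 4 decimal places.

CHF→KRW→SEK→CHF: 1560 × 0.0099 × 0.0701 = 1.08262
MXN→SEK→CHF→MXN: 0.667 × 0.0701 × 20.8 = 0.97254
MXN→CHF→KRW→MXN: 0.046 × 1560 × 0.0135 = 0.96876
MXN→SEK→KRW→MXN: 0.667 × 97.6 × 0.0135 = 0.87884
Maximum is CHF→KRW→SEK→CHF at 1.0826; arbitrage exists.

1.0826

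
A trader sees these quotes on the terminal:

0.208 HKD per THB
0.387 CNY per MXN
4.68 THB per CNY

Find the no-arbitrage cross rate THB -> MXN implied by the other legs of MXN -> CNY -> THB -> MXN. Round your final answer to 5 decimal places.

0.55213

Known legs of the cycle: 0.387 × 4.68 = 1.81116
For no arbitrage the full-cycle product must be 1, so the missing rate is 1 / 1.81116 ≈ 0.5521323.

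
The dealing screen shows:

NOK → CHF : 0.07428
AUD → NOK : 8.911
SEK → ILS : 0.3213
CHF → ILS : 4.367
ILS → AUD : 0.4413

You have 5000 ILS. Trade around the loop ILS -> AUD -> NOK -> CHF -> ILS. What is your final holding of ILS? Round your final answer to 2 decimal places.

5000 ILS × 0.4413 = 2206.5 AUD
2206.5 AUD × 8.911 = 19662.1215 NOK
19662.1215 NOK × 0.07428 = 1460.50238502 CHF
1460.50238502 CHF × 4.367 = 6378.01391538234 ILS

6378.01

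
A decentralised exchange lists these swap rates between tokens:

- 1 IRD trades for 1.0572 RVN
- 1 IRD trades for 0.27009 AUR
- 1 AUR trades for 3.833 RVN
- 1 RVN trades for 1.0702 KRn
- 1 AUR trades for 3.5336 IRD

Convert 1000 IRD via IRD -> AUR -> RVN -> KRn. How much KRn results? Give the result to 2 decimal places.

1107.93

1000 IRD × 0.27009 = 270.09 AUR
270.09 AUR × 3.833 = 1035.25497 RVN
1035.25497 RVN × 1.0702 = 1107.929868894 KRn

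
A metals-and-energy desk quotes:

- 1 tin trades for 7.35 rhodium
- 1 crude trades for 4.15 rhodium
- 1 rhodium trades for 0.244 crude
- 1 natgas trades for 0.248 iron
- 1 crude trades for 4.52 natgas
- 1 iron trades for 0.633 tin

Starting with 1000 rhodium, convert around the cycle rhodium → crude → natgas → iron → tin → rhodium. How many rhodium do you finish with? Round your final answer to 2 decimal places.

1000 rhodium × 0.244 = 244 crude
244 crude × 4.52 = 1102.88 natgas
1102.88 natgas × 0.248 = 273.51424 iron
273.51424 iron × 0.633 = 173.13451392 tin
173.13451392 tin × 7.35 = 1272.538677312 rhodium

1272.54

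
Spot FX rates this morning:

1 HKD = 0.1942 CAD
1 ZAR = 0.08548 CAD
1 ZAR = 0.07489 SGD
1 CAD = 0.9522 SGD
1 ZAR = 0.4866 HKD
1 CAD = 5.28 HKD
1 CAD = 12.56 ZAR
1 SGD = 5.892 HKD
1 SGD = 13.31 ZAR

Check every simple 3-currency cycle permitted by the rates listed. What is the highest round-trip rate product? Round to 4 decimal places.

1.1869

HKD→CAD→ZAR→HKD: 0.1942 × 12.56 × 0.4866 = 1.18689
HKD→CAD→SGD→HKD: 0.1942 × 0.9522 × 5.892 = 1.08953
ZAR→CAD→SGD→ZAR: 0.08548 × 0.9522 × 13.31 = 1.08335
Maximum is HKD→CAD→ZAR→HKD at 1.1869; arbitrage exists.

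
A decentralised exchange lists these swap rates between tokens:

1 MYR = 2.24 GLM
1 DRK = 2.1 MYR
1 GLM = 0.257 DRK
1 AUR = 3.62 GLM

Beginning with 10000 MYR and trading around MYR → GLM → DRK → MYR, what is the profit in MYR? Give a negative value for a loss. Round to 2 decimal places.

2089.28

10000 MYR × 2.24 = 22400 GLM
22400 GLM × 0.257 = 5756.8 DRK
5756.8 DRK × 2.1 = 12089.28 MYR
Net change: 12089.28 − 10000 = 2089.28 MYR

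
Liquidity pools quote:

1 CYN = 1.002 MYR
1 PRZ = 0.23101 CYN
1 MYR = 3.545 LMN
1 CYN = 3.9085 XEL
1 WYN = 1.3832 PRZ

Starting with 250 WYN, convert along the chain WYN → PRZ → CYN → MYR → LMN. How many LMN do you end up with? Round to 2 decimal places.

283.75

250 WYN × 1.3832 = 345.8 PRZ
345.8 PRZ × 0.23101 = 79.883258 CYN
79.883258 CYN × 1.002 = 80.043024516 MYR
80.043024516 MYR × 3.545 = 283.75252190922 LMN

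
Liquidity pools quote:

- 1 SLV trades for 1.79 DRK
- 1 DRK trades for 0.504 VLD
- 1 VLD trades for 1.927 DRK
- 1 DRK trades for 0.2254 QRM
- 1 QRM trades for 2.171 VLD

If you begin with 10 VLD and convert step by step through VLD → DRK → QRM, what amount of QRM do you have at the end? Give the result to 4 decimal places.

4.3435

10 VLD × 1.927 = 19.27 DRK
19.27 DRK × 0.2254 = 4.343458 QRM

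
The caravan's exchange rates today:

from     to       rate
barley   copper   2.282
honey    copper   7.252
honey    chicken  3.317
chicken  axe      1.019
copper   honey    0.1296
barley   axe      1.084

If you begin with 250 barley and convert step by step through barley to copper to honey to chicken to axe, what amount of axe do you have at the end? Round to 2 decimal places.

250 barley × 2.282 = 570.5 copper
570.5 copper × 0.1296 = 73.9368 honey
73.9368 honey × 3.317 = 245.2483656 chicken
245.2483656 chicken × 1.019 = 249.9080845464 axe

249.91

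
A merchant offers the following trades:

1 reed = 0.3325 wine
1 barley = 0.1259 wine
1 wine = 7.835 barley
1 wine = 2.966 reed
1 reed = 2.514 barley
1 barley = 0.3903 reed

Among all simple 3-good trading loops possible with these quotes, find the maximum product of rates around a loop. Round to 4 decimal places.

wine→barley→reed→wine: 7.835 × 0.3903 × 0.3325 = 1.01679
wine→reed→barley→wine: 2.966 × 2.514 × 0.1259 = 0.93878
Maximum is wine→barley→reed→wine at 1.0168; arbitrage exists.

1.0168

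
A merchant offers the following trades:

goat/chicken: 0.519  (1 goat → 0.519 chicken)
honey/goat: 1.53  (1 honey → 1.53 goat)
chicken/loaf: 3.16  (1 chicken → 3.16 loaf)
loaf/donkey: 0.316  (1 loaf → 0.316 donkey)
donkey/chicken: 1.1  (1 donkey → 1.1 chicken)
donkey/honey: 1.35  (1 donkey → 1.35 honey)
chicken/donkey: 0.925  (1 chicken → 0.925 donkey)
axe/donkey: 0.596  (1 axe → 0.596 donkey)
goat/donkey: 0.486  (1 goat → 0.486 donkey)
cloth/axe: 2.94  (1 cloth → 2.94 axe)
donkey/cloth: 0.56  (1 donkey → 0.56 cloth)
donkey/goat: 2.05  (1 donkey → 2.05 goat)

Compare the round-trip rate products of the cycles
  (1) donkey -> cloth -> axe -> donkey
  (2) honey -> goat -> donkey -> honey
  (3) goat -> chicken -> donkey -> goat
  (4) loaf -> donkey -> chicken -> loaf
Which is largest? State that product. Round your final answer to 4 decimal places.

(1) 0.56 × 2.94 × 0.596 = 0.98125
(2) 1.53 × 0.486 × 1.35 = 1.00383
(3) 0.519 × 0.925 × 2.05 = 0.98415
(4) 0.316 × 1.1 × 3.16 = 1.09842
Highest is cycle (4) at 1.0984 (>1, arbitrage).

1.0984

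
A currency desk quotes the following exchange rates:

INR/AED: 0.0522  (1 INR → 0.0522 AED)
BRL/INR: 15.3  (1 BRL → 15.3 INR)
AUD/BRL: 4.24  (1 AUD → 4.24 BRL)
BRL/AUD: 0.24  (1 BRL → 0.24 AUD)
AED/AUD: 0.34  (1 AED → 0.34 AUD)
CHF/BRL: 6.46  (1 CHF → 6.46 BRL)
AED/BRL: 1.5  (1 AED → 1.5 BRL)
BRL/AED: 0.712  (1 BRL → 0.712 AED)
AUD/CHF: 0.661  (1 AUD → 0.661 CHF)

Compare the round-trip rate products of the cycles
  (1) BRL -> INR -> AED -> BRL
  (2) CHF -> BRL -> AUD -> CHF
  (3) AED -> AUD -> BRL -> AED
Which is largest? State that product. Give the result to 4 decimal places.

1.1980

(1) 15.3 × 0.0522 × 1.5 = 1.19799
(2) 6.46 × 0.24 × 0.661 = 1.02481
(3) 0.34 × 4.24 × 0.712 = 1.02642
Highest is cycle (1) at 1.1980 (>1, arbitrage).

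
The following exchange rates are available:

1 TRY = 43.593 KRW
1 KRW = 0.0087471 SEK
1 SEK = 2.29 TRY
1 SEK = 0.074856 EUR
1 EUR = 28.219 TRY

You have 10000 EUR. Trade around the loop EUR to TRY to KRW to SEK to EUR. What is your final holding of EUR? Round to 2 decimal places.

10000 EUR × 28.219 = 282190 TRY
282190 TRY × 43.593 = 12301508.67 KRW
12301508.67 KRW × 0.0087471 = 107602.526487357 SEK
107602.526487357 SEK × 0.074856 = 8054.694722737595592 EUR

8054.69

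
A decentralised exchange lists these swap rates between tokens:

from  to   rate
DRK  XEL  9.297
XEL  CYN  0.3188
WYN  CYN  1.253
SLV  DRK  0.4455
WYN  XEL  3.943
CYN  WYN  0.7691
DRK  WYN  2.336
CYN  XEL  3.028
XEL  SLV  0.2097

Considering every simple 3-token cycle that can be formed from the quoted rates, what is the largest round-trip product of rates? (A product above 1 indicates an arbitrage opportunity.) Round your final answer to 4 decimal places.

0.9668

WYN→XEL→CYN→WYN: 3.943 × 0.3188 × 0.7691 = 0.96678
SLV→DRK→XEL→SLV: 0.4455 × 9.297 × 0.2097 = 0.86854
Maximum is WYN→XEL→CYN→WYN at 0.9668; no arbitrage — every cycle loses value.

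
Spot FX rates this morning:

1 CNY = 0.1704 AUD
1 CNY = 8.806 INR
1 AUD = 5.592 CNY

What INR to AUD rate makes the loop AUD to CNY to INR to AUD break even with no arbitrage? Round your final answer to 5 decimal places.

Known legs of the cycle: 5.592 × 8.806 = 49.243152
For no arbitrage the full-cycle product must be 1, so the missing rate is 1 / 49.243152 ≈ 0.0203074.

0.02031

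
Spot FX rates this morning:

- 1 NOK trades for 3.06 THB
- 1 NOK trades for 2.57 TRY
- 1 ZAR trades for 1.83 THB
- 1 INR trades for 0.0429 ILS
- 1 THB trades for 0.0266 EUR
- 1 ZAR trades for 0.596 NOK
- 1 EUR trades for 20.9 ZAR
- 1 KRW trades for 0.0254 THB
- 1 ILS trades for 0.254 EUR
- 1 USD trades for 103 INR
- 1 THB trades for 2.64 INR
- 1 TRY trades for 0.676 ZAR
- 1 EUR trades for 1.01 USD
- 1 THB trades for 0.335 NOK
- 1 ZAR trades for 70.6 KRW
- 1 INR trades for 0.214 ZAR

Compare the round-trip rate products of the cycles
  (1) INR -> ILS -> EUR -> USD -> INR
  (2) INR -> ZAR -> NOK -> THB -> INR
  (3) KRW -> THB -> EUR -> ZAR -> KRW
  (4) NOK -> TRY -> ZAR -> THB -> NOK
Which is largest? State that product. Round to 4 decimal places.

(1) 0.0429 × 0.254 × 1.01 × 103 = 1.13357
(2) 0.214 × 0.596 × 3.06 × 2.64 = 1.03035
(3) 0.0254 × 0.0266 × 20.9 × 70.6 = 0.99693
(4) 2.57 × 0.676 × 1.83 × 0.335 = 1.06506
Highest is cycle (1) at 1.1336 (>1, arbitrage).

1.1336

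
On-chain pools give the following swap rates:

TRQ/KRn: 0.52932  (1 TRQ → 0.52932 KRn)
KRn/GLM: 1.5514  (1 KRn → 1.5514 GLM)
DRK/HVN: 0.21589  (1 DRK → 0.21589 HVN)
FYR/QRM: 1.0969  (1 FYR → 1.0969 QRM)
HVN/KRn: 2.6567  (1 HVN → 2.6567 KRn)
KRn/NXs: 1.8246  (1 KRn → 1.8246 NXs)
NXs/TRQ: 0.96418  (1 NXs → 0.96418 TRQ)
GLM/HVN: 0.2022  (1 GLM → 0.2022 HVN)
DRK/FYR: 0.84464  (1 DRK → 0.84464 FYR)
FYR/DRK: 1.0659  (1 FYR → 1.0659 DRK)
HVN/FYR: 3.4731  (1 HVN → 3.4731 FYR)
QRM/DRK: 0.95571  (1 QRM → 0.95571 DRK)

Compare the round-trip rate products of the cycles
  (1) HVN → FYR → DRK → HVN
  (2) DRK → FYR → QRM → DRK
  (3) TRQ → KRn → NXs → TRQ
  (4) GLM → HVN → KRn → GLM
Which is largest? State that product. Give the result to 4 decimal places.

(1) 3.4731 × 1.0659 × 0.21589 = 0.79922
(2) 0.84464 × 1.0969 × 0.95571 = 0.88545
(3) 0.52932 × 1.8246 × 0.96418 = 0.93120
(4) 0.2022 × 2.6567 × 1.5514 = 0.83339
Highest is cycle (3) at 0.9312 (≤1, no arbitrage).

0.9312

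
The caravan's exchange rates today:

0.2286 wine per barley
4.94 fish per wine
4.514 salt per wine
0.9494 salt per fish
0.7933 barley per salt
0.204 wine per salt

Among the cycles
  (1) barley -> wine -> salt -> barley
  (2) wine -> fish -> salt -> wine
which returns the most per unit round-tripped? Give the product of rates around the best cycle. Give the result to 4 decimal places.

0.9568

(1) 0.2286 × 4.514 × 0.7933 = 0.81861
(2) 4.94 × 0.9494 × 0.204 = 0.95677
Highest is cycle (2) at 0.9568 (≤1, no arbitrage).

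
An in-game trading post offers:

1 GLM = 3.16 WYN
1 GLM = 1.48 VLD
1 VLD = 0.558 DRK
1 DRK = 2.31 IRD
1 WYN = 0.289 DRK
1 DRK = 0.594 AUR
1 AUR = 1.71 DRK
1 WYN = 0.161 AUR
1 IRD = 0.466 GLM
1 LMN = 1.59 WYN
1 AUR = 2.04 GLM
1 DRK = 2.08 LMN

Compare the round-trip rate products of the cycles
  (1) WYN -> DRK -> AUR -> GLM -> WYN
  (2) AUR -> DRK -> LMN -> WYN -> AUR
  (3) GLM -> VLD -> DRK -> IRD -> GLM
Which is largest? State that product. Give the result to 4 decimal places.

(1) 0.289 × 0.594 × 2.04 × 3.16 = 1.10663
(2) 1.71 × 2.08 × 1.59 × 0.161 = 0.91051
(3) 1.48 × 0.558 × 2.31 × 0.466 = 0.88898
Highest is cycle (1) at 1.1066 (>1, arbitrage).

1.1066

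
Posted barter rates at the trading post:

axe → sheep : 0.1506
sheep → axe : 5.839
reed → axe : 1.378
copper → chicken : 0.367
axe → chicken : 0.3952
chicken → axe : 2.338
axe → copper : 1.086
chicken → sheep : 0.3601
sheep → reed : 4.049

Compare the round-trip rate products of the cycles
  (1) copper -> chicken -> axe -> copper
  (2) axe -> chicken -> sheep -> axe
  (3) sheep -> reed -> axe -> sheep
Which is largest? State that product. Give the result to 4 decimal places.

0.9318

(1) 0.367 × 2.338 × 1.086 = 0.93184
(2) 0.3952 × 0.3601 × 5.839 = 0.83096
(3) 4.049 × 1.378 × 0.1506 = 0.84028
Highest is cycle (1) at 0.9318 (≤1, no arbitrage).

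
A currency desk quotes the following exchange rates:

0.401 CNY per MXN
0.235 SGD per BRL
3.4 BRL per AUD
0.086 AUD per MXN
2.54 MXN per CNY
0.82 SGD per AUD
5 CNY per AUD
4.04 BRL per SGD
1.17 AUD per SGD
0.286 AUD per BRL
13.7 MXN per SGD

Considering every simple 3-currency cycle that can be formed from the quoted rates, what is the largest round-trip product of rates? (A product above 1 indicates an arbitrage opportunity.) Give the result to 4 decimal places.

MXN→AUD→CNY→MXN: 0.086 × 5 × 2.54 = 1.09220
SGD→MXN→AUD→SGD: 13.7 × 0.086 × 0.82 = 0.96612
SGD→BRL→AUD→SGD: 4.04 × 0.286 × 0.82 = 0.94746
SGD→AUD→BRL→SGD: 1.17 × 3.4 × 0.235 = 0.93483
Maximum is MXN→AUD→CNY→MXN at 1.0922; arbitrage exists.

1.0922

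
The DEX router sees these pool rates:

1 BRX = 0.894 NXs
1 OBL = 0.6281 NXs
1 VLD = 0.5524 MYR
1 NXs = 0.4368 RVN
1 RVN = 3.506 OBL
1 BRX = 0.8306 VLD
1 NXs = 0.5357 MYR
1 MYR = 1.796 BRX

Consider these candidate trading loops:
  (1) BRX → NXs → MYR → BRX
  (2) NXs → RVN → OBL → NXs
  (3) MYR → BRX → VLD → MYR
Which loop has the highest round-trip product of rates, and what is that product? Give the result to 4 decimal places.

0.9619

(1) 0.894 × 0.5357 × 1.796 = 0.86013
(2) 0.4368 × 3.506 × 0.6281 = 0.96189
(3) 1.796 × 0.8306 × 0.5524 = 0.82405
Highest is cycle (2) at 0.9619 (≤1, no arbitrage).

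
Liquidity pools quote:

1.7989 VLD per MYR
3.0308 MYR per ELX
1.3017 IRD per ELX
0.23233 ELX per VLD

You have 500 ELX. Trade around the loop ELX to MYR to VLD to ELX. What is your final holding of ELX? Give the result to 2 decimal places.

500 ELX × 3.0308 = 1515.4 MYR
1515.4 MYR × 1.7989 = 2726.05306 VLD
2726.05306 VLD × 0.23233 = 633.3439074298 ELX

633.34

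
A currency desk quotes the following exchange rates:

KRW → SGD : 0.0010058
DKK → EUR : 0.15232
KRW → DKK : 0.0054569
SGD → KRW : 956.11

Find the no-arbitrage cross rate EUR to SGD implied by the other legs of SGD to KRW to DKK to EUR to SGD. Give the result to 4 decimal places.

1.2583

Known legs of the cycle: 956.11 × 0.0054569 × 0.15232 = 0.79471385909888
For no arbitrage the full-cycle product must be 1, so the missing rate is 1 / 0.79471385909888 ≈ 1.258315.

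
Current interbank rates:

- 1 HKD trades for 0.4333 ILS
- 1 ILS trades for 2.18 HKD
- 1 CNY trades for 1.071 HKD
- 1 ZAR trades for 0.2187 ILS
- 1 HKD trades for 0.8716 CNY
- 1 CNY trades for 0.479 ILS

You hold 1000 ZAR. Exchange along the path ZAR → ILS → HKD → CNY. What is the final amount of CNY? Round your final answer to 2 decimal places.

1000 ZAR × 0.2187 = 218.7 ILS
218.7 ILS × 2.18 = 476.766 HKD
476.766 HKD × 0.8716 = 415.5492456 CNY

415.55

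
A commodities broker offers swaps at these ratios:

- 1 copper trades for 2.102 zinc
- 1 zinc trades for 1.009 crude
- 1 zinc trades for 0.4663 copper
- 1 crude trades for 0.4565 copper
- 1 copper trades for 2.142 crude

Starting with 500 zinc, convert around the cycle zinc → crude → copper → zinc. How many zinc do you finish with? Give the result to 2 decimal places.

484.10

500 zinc × 1.009 = 504.5 crude
504.5 crude × 0.4565 = 230.30425 copper
230.30425 copper × 2.102 = 484.0995335 zinc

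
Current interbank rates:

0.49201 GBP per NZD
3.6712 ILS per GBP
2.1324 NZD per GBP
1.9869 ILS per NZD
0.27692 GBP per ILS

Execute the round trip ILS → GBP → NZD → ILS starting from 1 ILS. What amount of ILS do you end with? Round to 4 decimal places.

1.1733

1 ILS × 0.27692 = 0.27692 GBP
0.27692 GBP × 2.1324 = 0.590504208 NZD
0.590504208 NZD × 1.9869 = 1.1732728108752 ILS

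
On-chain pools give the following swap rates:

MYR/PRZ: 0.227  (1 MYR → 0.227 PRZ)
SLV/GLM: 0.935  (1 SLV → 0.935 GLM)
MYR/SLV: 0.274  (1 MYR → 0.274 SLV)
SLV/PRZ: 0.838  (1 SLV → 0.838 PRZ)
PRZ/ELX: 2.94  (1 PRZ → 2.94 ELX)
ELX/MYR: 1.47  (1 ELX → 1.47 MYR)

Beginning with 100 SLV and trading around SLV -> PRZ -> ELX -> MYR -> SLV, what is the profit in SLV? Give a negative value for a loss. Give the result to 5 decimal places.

100 SLV × 0.838 = 83.8 PRZ
83.8 PRZ × 2.94 = 246.372 ELX
246.372 ELX × 1.47 = 362.16684 MYR
362.16684 MYR × 0.274 = 99.23371416 SLV
Net change: 99.23371416 − 100 = -0.76628584 SLV

-0.76629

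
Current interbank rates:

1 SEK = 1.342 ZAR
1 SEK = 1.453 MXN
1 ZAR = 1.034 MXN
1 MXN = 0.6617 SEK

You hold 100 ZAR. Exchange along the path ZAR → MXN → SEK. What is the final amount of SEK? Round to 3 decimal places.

68.420

100 ZAR × 1.034 = 103.4 MXN
103.4 MXN × 0.6617 = 68.41978 SEK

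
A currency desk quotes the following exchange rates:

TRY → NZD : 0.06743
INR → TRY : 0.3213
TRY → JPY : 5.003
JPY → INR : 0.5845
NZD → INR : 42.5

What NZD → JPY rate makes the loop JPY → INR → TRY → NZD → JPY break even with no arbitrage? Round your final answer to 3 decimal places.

78.968

Known legs of the cycle: 0.5845 × 0.3213 × 0.06743 = 0.0126633438855
For no arbitrage the full-cycle product must be 1, so the missing rate is 1 / 0.0126633438855 ≈ 78.96808.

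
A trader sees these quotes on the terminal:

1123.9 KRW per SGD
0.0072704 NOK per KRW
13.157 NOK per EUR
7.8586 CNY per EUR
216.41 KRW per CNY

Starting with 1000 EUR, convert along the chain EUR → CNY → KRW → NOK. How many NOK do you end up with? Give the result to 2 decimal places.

12364.62

1000 EUR × 7.8586 = 7858.6 CNY
7858.6 CNY × 216.41 = 1700679.626 KRW
1700679.626 KRW × 0.0072704 = 12364.6211528704 NOK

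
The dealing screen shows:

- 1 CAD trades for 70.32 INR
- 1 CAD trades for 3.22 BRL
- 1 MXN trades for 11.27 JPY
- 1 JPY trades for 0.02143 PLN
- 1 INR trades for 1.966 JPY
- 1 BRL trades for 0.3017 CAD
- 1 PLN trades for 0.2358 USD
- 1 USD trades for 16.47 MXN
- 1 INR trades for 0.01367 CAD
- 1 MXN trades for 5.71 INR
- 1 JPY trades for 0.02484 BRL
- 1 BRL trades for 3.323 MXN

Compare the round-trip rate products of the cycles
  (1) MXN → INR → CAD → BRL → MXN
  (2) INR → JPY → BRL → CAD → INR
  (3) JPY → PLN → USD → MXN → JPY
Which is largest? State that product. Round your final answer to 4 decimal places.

(1) 5.71 × 0.01367 × 3.22 × 3.323 = 0.83520
(2) 1.966 × 0.02484 × 0.3017 × 70.32 = 1.03607
(3) 0.02143 × 0.2358 × 16.47 × 11.27 = 0.93796
Highest is cycle (2) at 1.0361 (>1, arbitrage).

1.0361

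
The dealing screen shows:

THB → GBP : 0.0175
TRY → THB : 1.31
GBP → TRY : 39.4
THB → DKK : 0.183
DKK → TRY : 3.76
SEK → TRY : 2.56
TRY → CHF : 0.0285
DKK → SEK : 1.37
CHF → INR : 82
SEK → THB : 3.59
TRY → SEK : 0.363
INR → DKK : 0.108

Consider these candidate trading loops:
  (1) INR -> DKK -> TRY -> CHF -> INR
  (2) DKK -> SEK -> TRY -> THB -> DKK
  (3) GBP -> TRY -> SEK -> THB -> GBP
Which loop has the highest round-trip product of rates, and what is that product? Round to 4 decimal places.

(1) 0.108 × 3.76 × 0.0285 × 82 = 0.94901
(2) 1.37 × 2.56 × 1.31 × 0.183 = 0.84078
(3) 39.4 × 0.363 × 3.59 × 0.0175 = 0.89854
Highest is cycle (1) at 0.9490 (≤1, no arbitrage).

0.9490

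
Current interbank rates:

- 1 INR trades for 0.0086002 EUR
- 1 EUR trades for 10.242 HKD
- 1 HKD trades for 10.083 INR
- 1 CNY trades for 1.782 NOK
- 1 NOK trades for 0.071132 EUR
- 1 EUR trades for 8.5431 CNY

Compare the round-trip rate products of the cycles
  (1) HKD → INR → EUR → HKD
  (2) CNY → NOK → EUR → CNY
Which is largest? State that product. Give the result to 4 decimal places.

1.0829

(1) 10.083 × 0.0086002 × 10.242 = 0.88814
(2) 1.782 × 0.071132 × 8.5431 = 1.08290
Highest is cycle (2) at 1.0829 (>1, arbitrage).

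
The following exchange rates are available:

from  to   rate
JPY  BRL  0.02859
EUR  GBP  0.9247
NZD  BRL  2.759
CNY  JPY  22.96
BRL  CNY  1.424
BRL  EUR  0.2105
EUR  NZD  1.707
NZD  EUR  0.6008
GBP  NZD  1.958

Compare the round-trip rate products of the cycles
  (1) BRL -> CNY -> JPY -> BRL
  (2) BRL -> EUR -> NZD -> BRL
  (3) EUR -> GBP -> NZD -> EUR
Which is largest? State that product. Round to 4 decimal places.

1.0878

(1) 1.424 × 22.96 × 0.02859 = 0.93475
(2) 0.2105 × 1.707 × 2.759 = 0.99137
(3) 0.9247 × 1.958 × 0.6008 = 1.08779
Highest is cycle (3) at 1.0878 (>1, arbitrage).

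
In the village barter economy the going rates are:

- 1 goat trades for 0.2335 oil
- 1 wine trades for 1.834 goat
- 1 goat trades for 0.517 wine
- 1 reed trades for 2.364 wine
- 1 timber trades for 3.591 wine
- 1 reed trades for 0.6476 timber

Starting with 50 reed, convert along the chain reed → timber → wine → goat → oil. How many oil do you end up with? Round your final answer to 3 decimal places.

49.794

50 reed × 0.6476 = 32.38 timber
32.38 timber × 3.591 = 116.27658 wine
116.27658 wine × 1.834 = 213.25124772 goat
213.25124772 goat × 0.2335 = 49.79416634262 oil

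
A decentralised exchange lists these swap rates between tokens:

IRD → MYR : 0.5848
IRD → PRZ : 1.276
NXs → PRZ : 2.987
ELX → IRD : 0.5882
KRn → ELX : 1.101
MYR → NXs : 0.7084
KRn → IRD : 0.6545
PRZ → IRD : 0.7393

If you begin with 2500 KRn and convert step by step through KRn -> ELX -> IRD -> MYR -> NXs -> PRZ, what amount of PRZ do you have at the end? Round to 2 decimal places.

2003.43

2500 KRn × 1.101 = 2752.5 ELX
2752.5 ELX × 0.5882 = 1619.0205 IRD
1619.0205 IRD × 0.5848 = 946.8031884 MYR
946.8031884 MYR × 0.7084 = 670.71537866256 NXs
670.71537866256 NXs × 2.987 = 2003.42683606506672 PRZ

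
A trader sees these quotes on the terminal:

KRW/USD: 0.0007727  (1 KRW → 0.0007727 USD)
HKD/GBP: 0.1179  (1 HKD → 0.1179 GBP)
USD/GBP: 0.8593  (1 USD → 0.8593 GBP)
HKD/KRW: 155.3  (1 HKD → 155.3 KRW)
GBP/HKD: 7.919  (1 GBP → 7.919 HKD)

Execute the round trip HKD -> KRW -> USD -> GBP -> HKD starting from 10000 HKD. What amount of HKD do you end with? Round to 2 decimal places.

10000 HKD × 155.3 = 1553000 KRW
1553000 KRW × 0.0007727 = 1200.0031 USD
1200.0031 USD × 0.8593 = 1031.16266383 GBP
1031.16266383 GBP × 7.919 = 8165.77713486977 HKD

8165.78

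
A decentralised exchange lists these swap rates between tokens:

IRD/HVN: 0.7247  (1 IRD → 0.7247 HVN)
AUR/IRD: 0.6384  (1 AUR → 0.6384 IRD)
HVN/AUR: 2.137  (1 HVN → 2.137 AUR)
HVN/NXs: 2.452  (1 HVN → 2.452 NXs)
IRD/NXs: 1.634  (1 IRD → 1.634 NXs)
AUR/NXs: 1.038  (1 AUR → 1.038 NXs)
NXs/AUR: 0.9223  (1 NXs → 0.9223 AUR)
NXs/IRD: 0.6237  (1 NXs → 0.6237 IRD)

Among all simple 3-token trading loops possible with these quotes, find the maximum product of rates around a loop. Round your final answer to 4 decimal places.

NXs→IRD→HVN→NXs: 0.6237 × 0.7247 × 2.452 = 1.10829
IRD→HVN→AUR→IRD: 0.7247 × 2.137 × 0.6384 = 0.98868
NXs→AUR→IRD→NXs: 0.9223 × 0.6384 × 1.634 = 0.96209
Maximum is NXs→IRD→HVN→NXs at 1.1083; arbitrage exists.

1.1083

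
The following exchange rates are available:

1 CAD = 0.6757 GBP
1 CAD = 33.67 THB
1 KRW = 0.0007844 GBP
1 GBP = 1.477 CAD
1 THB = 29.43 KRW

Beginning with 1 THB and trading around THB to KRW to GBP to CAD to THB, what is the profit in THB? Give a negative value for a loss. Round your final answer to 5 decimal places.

0.14803

1 THB × 29.43 = 29.43 KRW
29.43 KRW × 0.0007844 = 0.023084892 GBP
0.023084892 GBP × 1.477 = 0.034096385484 CAD
0.034096385484 CAD × 33.67 = 1.14802529924628 THB
Net change: 1.14802529924628 − 1 = 0.14802529924628 THB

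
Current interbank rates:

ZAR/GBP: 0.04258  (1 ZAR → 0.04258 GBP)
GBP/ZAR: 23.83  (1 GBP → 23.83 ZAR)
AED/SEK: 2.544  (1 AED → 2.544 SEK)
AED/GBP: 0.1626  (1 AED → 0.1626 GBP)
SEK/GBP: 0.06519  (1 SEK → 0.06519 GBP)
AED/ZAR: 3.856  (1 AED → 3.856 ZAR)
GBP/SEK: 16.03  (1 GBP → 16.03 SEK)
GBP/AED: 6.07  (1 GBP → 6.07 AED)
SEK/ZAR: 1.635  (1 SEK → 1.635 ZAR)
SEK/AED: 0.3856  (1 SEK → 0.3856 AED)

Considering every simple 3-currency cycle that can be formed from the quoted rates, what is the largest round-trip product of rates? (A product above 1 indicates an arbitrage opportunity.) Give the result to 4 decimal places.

1.1160

ZAR→GBP→SEK→ZAR: 0.04258 × 16.03 × 1.635 = 1.11598
AED→SEK→GBP→AED: 2.544 × 0.06519 × 6.07 = 1.00667
AED→GBP→SEK→AED: 0.1626 × 16.03 × 0.3856 = 1.00506
AED→ZAR→GBP→AED: 3.856 × 0.04258 × 6.07 = 0.99662
Maximum is ZAR→GBP→SEK→ZAR at 1.1160; arbitrage exists.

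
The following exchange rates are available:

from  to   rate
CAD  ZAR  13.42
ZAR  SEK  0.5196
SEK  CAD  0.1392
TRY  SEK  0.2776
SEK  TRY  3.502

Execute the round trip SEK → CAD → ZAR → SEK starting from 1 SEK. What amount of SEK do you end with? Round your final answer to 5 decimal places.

0.97065

1 SEK × 0.1392 = 0.1392 CAD
0.1392 CAD × 13.42 = 1.868064 ZAR
1.868064 ZAR × 0.5196 = 0.9706460544 SEK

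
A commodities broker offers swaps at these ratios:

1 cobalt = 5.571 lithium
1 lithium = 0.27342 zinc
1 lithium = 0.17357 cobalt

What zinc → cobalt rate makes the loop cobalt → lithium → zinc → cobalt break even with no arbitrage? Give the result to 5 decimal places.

0.65650

Known legs of the cycle: 5.571 × 0.27342 = 1.52322282
For no arbitrage the full-cycle product must be 1, so the missing rate is 1 / 1.52322282 ≈ 0.6565028.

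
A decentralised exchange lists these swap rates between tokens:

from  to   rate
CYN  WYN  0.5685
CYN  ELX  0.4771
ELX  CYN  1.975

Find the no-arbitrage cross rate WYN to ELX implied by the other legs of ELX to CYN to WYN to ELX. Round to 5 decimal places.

Known legs of the cycle: 1.975 × 0.5685 = 1.1227875
For no arbitrage the full-cycle product must be 1, so the missing rate is 1 / 1.1227875 ≈ 0.8906405.

0.89064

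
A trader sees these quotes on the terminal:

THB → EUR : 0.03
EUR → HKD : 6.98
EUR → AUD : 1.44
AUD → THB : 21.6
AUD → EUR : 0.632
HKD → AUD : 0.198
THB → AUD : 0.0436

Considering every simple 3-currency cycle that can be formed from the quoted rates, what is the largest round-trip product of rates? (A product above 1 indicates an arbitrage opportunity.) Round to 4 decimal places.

0.9331

EUR→AUD→THB→EUR: 1.44 × 21.6 × 0.03 = 0.93312
EUR→HKD→AUD→EUR: 6.98 × 0.198 × 0.632 = 0.87345
Maximum is EUR→AUD→THB→EUR at 0.9331; no arbitrage — every cycle loses value.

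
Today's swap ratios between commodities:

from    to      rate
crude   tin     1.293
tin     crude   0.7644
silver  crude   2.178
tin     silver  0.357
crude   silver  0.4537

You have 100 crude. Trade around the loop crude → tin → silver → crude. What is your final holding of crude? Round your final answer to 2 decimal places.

100.54

100 crude × 1.293 = 129.3 tin
129.3 tin × 0.357 = 46.1601 silver
46.1601 silver × 2.178 = 100.5366978 crude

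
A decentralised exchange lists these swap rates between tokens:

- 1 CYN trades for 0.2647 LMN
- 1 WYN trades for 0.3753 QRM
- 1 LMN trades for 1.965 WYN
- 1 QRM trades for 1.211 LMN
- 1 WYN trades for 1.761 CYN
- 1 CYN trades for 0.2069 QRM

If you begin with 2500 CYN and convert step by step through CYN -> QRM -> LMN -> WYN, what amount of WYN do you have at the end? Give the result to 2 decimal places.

2500 CYN × 0.2069 = 517.25 QRM
517.25 QRM × 1.211 = 626.38975 LMN
626.38975 LMN × 1.965 = 1230.85585875 WYN

1230.86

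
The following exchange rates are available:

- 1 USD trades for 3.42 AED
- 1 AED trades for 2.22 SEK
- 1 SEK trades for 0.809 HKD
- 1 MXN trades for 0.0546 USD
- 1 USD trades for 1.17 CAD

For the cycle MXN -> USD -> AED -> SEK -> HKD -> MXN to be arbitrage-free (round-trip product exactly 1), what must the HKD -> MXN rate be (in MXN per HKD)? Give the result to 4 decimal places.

Known legs of the cycle: 0.0546 × 3.42 × 2.22 × 0.809 = 0.33536693736
For no arbitrage the full-cycle product must be 1, so the missing rate is 1 / 0.33536693736 ≈ 2.981809.

2.9818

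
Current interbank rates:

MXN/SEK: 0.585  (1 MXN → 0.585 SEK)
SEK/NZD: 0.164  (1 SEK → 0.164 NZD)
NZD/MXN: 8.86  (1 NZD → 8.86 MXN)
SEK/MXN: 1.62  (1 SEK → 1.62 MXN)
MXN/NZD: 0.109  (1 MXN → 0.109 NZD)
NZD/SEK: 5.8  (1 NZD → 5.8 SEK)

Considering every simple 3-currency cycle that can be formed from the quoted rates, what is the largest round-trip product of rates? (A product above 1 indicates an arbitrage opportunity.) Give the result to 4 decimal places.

NZD→SEK→MXN→NZD: 5.8 × 1.62 × 0.109 = 1.02416
NZD→MXN→SEK→NZD: 8.86 × 0.585 × 0.164 = 0.85003
Maximum is NZD→SEK→MXN→NZD at 1.0242; arbitrage exists.

1.0242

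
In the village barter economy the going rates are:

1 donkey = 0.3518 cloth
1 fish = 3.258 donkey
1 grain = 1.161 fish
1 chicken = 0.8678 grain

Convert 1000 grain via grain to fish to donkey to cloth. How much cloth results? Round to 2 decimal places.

1330.70

1000 grain × 1.161 = 1161 fish
1161 fish × 3.258 = 3782.538 donkey
3782.538 donkey × 0.3518 = 1330.6968684 cloth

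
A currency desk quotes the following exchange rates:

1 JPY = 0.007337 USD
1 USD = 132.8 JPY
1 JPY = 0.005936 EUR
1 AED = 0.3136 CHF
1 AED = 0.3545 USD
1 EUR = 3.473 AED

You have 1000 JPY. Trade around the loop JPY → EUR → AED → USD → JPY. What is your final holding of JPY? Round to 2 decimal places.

970.54

1000 JPY × 0.005936 = 5.936 EUR
5.936 EUR × 3.473 = 20.615728 AED
20.615728 AED × 0.3545 = 7.308275576 USD
7.308275576 USD × 132.8 = 970.5389964928 JPY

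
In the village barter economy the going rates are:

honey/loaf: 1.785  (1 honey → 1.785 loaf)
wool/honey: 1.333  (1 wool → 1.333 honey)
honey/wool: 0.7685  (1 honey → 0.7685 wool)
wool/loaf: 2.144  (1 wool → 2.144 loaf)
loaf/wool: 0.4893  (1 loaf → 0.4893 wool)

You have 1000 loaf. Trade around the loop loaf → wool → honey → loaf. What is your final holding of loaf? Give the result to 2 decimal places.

1164.24

1000 loaf × 0.4893 = 489.3 wool
489.3 wool × 1.333 = 652.2369 honey
652.2369 honey × 1.785 = 1164.2428665 loaf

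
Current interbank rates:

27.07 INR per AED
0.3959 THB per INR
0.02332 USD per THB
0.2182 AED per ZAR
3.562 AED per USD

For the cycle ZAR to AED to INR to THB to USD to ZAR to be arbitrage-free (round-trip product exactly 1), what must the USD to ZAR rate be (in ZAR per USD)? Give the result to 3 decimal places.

Known legs of the cycle: 0.2182 × 27.07 × 0.3959 × 0.02332 = 0.054532706157512
For no arbitrage the full-cycle product must be 1, so the missing rate is 1 / 0.054532706157512 ≈ 18.33762.

18.338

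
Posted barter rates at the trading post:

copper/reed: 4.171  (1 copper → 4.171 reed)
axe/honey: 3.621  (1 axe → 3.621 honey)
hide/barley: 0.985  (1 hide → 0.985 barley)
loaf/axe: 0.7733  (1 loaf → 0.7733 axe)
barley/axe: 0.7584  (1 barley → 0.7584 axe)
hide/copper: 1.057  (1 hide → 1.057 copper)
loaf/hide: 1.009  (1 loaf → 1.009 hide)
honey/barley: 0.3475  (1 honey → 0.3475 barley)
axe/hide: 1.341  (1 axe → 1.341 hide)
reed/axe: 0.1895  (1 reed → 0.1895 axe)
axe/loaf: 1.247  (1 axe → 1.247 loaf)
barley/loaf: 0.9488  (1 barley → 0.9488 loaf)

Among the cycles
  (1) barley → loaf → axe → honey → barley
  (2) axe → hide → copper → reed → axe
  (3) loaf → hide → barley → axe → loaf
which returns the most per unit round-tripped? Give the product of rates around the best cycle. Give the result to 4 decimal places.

1.1203

(1) 0.9488 × 0.7733 × 3.621 × 0.3475 = 0.92322
(2) 1.341 × 1.057 × 4.171 × 0.1895 = 1.12035
(3) 1.009 × 0.985 × 0.7584 × 1.247 = 0.93992
Highest is cycle (2) at 1.1203 (>1, arbitrage).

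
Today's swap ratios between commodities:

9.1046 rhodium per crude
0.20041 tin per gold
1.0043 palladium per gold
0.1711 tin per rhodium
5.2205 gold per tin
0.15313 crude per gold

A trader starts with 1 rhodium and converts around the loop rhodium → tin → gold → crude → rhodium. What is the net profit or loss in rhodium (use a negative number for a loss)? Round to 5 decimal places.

1 rhodium × 0.1711 = 0.1711 tin
0.1711 tin × 5.2205 = 0.89322755 gold
0.89322755 gold × 0.15313 = 0.1367799347315 crude
0.1367799347315 crude × 9.1046 = 1.2453265937564149 rhodium
Net change: 1.2453265937564149 − 1 = 0.2453265937564149 rhodium

0.24533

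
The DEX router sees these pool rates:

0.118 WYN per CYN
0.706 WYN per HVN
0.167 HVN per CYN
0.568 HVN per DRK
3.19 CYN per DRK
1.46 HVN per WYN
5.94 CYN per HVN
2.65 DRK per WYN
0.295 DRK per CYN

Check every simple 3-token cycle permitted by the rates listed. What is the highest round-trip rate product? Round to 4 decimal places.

1.0627

HVN→WYN→DRK→HVN: 0.706 × 2.65 × 0.568 = 1.06267
CYN→WYN→HVN→CYN: 0.118 × 1.46 × 5.94 = 1.02334
CYN→WYN→DRK→CYN: 0.118 × 2.65 × 3.19 = 0.99751
CYN→DRK→HVN→CYN: 0.295 × 0.568 × 5.94 = 0.99531
Maximum is HVN→WYN→DRK→HVN at 1.0627; arbitrage exists.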